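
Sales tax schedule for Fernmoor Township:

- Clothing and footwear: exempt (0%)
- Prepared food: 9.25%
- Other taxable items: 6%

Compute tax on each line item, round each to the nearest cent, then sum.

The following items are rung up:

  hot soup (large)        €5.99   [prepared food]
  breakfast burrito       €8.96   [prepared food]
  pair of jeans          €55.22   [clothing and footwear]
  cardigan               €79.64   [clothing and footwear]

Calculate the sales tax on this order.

€1.38

Hot soup (large) €5.99: prepared food → 9.25% → €0.55
Breakfast burrito €8.96: prepared food → 9.25% → €0.83
Pair of jeans €55.22: clothing and footwear → 0% → €0.00
Cardigan €79.64: clothing and footwear → 0% → €0.00
Total tax = €0.55 + €0.83 = €1.38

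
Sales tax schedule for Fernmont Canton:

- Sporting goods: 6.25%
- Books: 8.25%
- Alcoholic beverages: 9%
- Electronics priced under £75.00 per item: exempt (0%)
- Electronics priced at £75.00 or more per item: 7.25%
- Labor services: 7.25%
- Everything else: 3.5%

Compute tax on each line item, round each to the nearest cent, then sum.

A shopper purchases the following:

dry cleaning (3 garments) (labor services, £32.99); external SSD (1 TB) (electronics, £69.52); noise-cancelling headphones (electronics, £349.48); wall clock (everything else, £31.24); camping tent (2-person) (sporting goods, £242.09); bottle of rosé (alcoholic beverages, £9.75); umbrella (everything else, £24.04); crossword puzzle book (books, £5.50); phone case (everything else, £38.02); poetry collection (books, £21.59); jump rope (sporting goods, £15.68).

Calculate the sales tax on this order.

£50.21

Dry cleaning (3 garments) £32.99: labor services → 7.25% → £2.39
External SSD (1 TB) £69.52: electronics, under £75.00 → 0% → £0.00
Noise-cancelling headphones £349.48: electronics, £75.00 or more → 7.25% → £25.34
Wall clock £31.24: everything else → 3.5% → £1.09
Camping tent (2-person) £242.09: sporting goods → 6.25% → £15.13
Bottle of rosé £9.75: alcoholic beverages → 9% → £0.88
Umbrella £24.04: everything else → 3.5% → £0.84
Crossword puzzle book £5.50: books → 8.25% → £0.45
Phone case £38.02: everything else → 3.5% → £1.33
Poetry collection £21.59: books → 8.25% → £1.78
Jump rope £15.68: sporting goods → 6.25% → £0.98
Total tax = £2.39 + £25.34 + £1.09 + £15.13 + £0.88 + £0.84 + £0.45 + £1.33 + £1.78 + £0.98 = £50.21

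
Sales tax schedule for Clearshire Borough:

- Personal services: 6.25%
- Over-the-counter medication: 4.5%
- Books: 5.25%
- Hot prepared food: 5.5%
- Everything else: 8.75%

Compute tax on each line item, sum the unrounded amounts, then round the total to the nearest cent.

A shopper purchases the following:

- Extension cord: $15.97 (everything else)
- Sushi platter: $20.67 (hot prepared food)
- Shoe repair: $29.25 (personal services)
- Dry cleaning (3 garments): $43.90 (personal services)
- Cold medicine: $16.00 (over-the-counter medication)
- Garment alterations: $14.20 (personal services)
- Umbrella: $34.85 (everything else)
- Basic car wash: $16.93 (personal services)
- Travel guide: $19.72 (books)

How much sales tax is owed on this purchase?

Extension cord $15.97: everything else → 8.75% → $1.397375
Sushi platter $20.67: hot prepared food → 5.5% → $1.13685
Shoe repair $29.25: personal services → 6.25% → $1.828125
Dry cleaning (3 garments) $43.90: personal services → 6.25% → $2.74375
Cold medicine $16.00: over-the-counter medication → 4.5% → $0.72
Garment alterations $14.20: personal services → 6.25% → $0.8875
Umbrella $34.85: everything else → 8.75% → $3.049375
Basic car wash $16.93: personal services → 6.25% → $1.058125
Travel guide $19.72: books → 5.25% → $1.0353
Unrounded tax sum = $13.8564 → $13.86

$13.86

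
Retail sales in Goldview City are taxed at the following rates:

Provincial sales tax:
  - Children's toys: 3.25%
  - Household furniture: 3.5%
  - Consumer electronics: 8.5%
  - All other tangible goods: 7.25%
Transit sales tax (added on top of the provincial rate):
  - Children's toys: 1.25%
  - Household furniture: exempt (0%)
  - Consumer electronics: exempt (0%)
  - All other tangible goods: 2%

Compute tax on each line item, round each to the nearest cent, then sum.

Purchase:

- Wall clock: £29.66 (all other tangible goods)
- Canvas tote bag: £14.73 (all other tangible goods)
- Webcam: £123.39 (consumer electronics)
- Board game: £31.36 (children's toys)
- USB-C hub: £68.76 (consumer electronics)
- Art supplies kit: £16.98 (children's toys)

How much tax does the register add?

Wall clock £29.66: all other tangible goods → 7.25% + 2% transit = 9.25% → £2.74
Canvas tote bag £14.73: all other tangible goods → 7.25% + 2% transit = 9.25% → £1.36
Webcam £123.39: consumer electronics → 8.5% + 0% transit = 8.5% → £10.49
Board game £31.36: children's toys → 3.25% + 1.25% transit = 4.5% → £1.41
USB-C hub £68.76: consumer electronics → 8.5% + 0% transit = 8.5% → £5.84
Art supplies kit £16.98: children's toys → 3.25% + 1.25% transit = 4.5% → £0.76
Total tax = £2.74 + £1.36 + £10.49 + £1.41 + £5.84 + £0.76 = £22.60

£22.60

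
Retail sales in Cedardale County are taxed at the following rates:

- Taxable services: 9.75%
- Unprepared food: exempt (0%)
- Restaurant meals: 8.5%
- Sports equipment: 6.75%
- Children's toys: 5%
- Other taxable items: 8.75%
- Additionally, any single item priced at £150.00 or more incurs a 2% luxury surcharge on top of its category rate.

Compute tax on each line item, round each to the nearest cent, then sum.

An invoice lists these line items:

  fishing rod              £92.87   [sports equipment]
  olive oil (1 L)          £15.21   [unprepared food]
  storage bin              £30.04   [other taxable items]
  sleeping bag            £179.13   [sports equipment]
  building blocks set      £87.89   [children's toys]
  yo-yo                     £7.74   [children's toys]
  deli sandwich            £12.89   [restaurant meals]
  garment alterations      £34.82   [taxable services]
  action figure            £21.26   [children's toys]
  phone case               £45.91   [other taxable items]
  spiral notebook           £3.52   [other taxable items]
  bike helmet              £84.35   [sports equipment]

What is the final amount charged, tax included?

£660.55

Fishing rod £92.87: sports equipment → 6.75% → £6.27
Olive oil (1 L) £15.21: unprepared food → 0% → £0.00
Storage bin £30.04: other taxable items → 8.75% → £2.63
Sleeping bag £179.13: sports equipment → 6.75% + 2% surcharge = 8.75% → £15.67
Building blocks set £87.89: children's toys → 5% → £4.39
Yo-yo £7.74: children's toys → 5% → £0.39
Deli sandwich £12.89: restaurant meals → 8.5% → £1.10
Garment alterations £34.82: taxable services → 9.75% → £3.39
Action figure £21.26: children's toys → 5% → £1.06
Phone case £45.91: other taxable items → 8.75% → £4.02
Spiral notebook £3.52: other taxable items → 8.75% → £0.31
Bike helmet £84.35: sports equipment → 6.75% → £5.69
Subtotal = £615.63; tax = £44.92; total due = £660.55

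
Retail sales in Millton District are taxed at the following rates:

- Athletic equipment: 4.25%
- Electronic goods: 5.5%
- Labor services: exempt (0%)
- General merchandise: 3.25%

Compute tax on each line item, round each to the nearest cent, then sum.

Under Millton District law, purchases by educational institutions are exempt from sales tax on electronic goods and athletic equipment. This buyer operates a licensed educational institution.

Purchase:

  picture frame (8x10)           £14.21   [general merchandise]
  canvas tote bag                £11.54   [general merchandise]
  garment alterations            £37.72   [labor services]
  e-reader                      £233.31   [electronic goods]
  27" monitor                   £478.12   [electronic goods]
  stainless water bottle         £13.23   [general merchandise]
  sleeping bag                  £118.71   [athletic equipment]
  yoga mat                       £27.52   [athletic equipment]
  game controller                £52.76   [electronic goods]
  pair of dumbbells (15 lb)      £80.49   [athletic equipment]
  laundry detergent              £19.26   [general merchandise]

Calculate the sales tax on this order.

Picture frame (8x10) £14.21: general merchandise → 3.25% → £0.46
Canvas tote bag £11.54: general merchandise → 3.25% → £0.38
Garment alterations £37.72: labor services → 0% → £0.00
E-reader £233.31: electronic goods, buyer-exempt → 0% → £0.00
27" monitor £478.12: electronic goods, buyer-exempt → 0% → £0.00
Stainless water bottle £13.23: general merchandise → 3.25% → £0.43
Sleeping bag £118.71: athletic equipment, buyer-exempt → 0% → £0.00
Yoga mat £27.52: athletic equipment, buyer-exempt → 0% → £0.00
Game controller £52.76: electronic goods, buyer-exempt → 0% → £0.00
Pair of dumbbells (15 lb) £80.49: athletic equipment, buyer-exempt → 0% → £0.00
Laundry detergent £19.26: general merchandise → 3.25% → £0.63
Total tax = £0.46 + £0.38 + £0.43 + £0.63 = £1.90

£1.90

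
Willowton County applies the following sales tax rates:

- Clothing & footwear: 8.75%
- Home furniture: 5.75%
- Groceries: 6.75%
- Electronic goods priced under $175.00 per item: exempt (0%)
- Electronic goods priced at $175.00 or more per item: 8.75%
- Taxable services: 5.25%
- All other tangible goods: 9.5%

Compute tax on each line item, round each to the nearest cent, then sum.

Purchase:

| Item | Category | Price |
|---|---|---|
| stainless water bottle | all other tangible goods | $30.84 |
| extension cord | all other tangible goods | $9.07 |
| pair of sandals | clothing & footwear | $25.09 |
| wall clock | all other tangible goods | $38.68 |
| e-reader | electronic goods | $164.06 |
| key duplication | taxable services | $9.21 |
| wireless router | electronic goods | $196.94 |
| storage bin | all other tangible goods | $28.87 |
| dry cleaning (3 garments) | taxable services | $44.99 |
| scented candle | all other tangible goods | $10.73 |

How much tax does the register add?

$33.49

Stainless water bottle $30.84: all other tangible goods → 9.5% → $2.93
Extension cord $9.07: all other tangible goods → 9.5% → $0.86
Pair of sandals $25.09: clothing & footwear → 8.75% → $2.20
Wall clock $38.68: all other tangible goods → 9.5% → $3.67
E-reader $164.06: electronic goods, under $175.00 → 0% → $0.00
Key duplication $9.21: taxable services → 5.25% → $0.48
Wireless router $196.94: electronic goods, $175.00 or more → 8.75% → $17.23
Storage bin $28.87: all other tangible goods → 9.5% → $2.74
Dry cleaning (3 garments) $44.99: taxable services → 5.25% → $2.36
Scented candle $10.73: all other tangible goods → 9.5% → $1.02
Total tax = $2.93 + $0.86 + $2.20 + $3.67 + $0.48 + $17.23 + $2.74 + $2.36 + $1.02 = $33.49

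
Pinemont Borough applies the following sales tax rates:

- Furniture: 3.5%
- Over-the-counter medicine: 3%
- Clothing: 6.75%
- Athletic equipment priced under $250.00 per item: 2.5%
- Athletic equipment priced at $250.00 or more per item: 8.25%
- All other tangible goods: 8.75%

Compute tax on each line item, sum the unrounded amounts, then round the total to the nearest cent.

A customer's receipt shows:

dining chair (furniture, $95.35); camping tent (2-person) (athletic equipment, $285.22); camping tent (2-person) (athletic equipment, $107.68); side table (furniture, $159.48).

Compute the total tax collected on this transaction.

$35.14

Dining chair $95.35: furniture → 3.5% → $3.33725
Camping tent (2-person) $285.22: athletic equipment, $250.00 or more → 8.25% → $23.53065
Camping tent (2-person) $107.68: athletic equipment, under $250.00 → 2.5% → $2.692
Side table $159.48: furniture → 3.5% → $5.5818
Unrounded tax sum = $35.1417 → $35.14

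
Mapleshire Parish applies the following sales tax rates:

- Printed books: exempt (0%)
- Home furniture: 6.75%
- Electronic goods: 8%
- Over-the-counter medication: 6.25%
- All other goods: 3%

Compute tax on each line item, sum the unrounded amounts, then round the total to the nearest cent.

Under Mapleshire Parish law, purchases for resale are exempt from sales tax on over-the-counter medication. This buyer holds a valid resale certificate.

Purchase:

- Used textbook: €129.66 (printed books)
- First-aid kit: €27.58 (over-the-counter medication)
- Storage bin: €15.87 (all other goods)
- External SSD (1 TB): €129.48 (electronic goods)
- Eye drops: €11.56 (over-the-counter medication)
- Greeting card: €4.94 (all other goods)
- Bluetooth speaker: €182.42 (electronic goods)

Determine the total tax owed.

Used textbook €129.66: printed books → 0% → €0.00
First-aid kit €27.58: over-the-counter medication, buyer-exempt → 0% → €0.00
Storage bin €15.87: all other goods → 3% → €0.4761
External SSD (1 TB) €129.48: electronic goods → 8% → €10.3584
Eye drops €11.56: over-the-counter medication, buyer-exempt → 0% → €0.00
Greeting card €4.94: all other goods → 3% → €0.1482
Bluetooth speaker €182.42: electronic goods → 8% → €14.5936
Unrounded tax sum = €25.5763 → €25.58

€25.58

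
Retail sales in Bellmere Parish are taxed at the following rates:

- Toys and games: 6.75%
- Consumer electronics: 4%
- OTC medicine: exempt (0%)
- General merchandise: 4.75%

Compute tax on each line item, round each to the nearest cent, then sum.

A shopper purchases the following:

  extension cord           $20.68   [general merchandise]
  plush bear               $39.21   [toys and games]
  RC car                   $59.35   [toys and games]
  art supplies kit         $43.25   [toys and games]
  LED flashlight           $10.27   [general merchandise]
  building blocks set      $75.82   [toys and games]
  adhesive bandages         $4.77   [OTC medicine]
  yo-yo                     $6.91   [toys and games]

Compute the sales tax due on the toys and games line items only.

$15.17

Plush bear $39.21: toys and games → 6.75% → $2.65
RC car $59.35: toys and games → 6.75% → $4.01
Art supplies kit $43.25: toys and games → 6.75% → $2.92
Building blocks set $75.82: toys and games → 6.75% → $5.12
Yo-yo $6.91: toys and games → 6.75% → $0.47
Tax on toys and games = $2.65 + $4.01 + $2.92 + $5.12 + $0.47 = $15.17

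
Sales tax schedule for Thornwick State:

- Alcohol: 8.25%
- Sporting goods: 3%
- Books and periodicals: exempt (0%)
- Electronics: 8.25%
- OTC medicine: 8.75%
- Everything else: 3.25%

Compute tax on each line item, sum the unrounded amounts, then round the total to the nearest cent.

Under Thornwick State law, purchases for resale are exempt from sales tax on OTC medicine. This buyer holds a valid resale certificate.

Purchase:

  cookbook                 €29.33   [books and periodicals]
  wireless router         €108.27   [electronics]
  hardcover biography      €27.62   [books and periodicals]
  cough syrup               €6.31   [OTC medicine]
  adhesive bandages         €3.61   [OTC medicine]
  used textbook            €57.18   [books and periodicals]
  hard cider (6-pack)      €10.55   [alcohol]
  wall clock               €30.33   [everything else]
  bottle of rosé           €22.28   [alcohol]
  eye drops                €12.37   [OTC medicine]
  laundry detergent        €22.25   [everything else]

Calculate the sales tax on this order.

Cookbook €29.33: books and periodicals → 0% → €0.00
Wireless router €108.27: electronics → 8.25% → €8.932275
Hardcover biography €27.62: books and periodicals → 0% → €0.00
Cough syrup €6.31: OTC medicine, buyer-exempt → 0% → €0.00
Adhesive bandages €3.61: OTC medicine, buyer-exempt → 0% → €0.00
Used textbook €57.18: books and periodicals → 0% → €0.00
Hard cider (6-pack) €10.55: alcohol → 8.25% → €0.870375
Wall clock €30.33: everything else → 3.25% → €0.985725
Bottle of rosé €22.28: alcohol → 8.25% → €1.8381
Eye drops €12.37: OTC medicine, buyer-exempt → 0% → €0.00
Laundry detergent €22.25: everything else → 3.25% → €0.723125
Unrounded tax sum = €13.3496 → €13.35

€13.35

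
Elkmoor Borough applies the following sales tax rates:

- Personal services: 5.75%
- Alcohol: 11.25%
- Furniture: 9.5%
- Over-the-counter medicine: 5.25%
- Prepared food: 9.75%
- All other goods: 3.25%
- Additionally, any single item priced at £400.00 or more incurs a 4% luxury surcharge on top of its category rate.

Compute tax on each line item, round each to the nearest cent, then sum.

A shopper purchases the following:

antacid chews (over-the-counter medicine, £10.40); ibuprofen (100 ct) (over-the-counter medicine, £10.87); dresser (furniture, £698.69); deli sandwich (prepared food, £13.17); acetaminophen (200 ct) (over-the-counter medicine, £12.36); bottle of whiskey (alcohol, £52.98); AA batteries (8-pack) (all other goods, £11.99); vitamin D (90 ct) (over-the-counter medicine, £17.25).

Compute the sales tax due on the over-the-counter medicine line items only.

Antacid chews £10.40: over-the-counter medicine → 5.25% → £0.55
Ibuprofen (100 ct) £10.87: over-the-counter medicine → 5.25% → £0.57
Acetaminophen (200 ct) £12.36: over-the-counter medicine → 5.25% → £0.65
Vitamin D (90 ct) £17.25: over-the-counter medicine → 5.25% → £0.91
Tax on over-the-counter medicine = £0.55 + £0.57 + £0.65 + £0.91 = £2.68

£2.68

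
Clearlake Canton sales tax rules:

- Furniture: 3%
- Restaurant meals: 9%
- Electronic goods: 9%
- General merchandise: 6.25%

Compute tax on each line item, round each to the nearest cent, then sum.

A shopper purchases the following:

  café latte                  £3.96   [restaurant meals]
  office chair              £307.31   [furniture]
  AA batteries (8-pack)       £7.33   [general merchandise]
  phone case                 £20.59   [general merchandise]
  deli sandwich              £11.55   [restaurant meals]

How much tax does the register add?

£12.37

Café latte £3.96: restaurant meals → 9% → £0.36
Office chair £307.31: furniture → 3% → £9.22
AA batteries (8-pack) £7.33: general merchandise → 6.25% → £0.46
Phone case £20.59: general merchandise → 6.25% → £1.29
Deli sandwich £11.55: restaurant meals → 9% → £1.04
Total tax = £0.36 + £9.22 + £0.46 + £1.29 + £1.04 = £12.37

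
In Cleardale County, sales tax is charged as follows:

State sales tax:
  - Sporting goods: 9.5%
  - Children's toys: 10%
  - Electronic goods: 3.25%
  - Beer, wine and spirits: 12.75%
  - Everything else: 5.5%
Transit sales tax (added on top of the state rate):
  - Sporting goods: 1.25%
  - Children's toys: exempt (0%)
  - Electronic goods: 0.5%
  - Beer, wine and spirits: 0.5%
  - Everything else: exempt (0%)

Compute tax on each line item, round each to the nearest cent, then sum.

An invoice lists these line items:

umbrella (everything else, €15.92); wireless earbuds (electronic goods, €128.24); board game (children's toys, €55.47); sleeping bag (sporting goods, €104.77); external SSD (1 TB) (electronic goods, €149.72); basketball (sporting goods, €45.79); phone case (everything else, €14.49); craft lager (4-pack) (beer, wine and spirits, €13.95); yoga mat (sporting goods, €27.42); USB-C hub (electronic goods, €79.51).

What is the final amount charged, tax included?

€676.89

Umbrella €15.92: everything else → 5.5% + 0% transit = 5.5% → €0.88
Wireless earbuds €128.24: electronic goods → 3.25% + 0.5% transit = 3.75% → €4.81
Board game €55.47: children's toys → 10% + 0% transit = 10% → €5.55
Sleeping bag €104.77: sporting goods → 9.5% + 1.25% transit = 10.75% → €11.26
External SSD (1 TB) €149.72: electronic goods → 3.25% + 0.5% transit = 3.75% → €5.61
Basketball €45.79: sporting goods → 9.5% + 1.25% transit = 10.75% → €4.92
Phone case €14.49: everything else → 5.5% + 0% transit = 5.5% → €0.80
Craft lager (4-pack) €13.95: beer, wine and spirits → 12.75% + 0.5% transit = 13.25% → €1.85
Yoga mat €27.42: sporting goods → 9.5% + 1.25% transit = 10.75% → €2.95
USB-C hub €79.51: electronic goods → 3.25% + 0.5% transit = 3.75% → €2.98
Subtotal = €635.28; tax = €41.61; total due = €676.89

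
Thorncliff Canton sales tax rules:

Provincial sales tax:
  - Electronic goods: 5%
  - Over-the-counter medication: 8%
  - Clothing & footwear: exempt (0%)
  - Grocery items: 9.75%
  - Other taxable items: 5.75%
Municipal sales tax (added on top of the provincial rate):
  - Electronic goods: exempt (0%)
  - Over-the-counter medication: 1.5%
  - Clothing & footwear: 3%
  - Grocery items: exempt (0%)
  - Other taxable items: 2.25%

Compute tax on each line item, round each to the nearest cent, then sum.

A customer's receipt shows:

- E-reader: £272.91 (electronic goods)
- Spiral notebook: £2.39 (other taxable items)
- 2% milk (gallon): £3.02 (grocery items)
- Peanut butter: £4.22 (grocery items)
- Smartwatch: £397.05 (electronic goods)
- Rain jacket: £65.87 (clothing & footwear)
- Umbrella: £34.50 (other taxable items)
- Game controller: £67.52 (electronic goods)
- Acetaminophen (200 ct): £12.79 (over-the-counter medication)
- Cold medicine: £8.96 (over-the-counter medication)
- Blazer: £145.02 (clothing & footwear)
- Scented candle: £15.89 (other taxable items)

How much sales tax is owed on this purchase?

£50.20

E-reader £272.91: electronic goods → 5% + 0% municipal = 5% → £13.65
Spiral notebook £2.39: other taxable items → 5.75% + 2.25% municipal = 8% → £0.19
2% milk (gallon) £3.02: grocery items → 9.75% + 0% municipal = 9.75% → £0.29
Peanut butter £4.22: grocery items → 9.75% + 0% municipal = 9.75% → £0.41
Smartwatch £397.05: electronic goods → 5% + 0% municipal = 5% → £19.85
Rain jacket £65.87: clothing & footwear → 0% + 3% municipal = 3% → £1.98
Umbrella £34.50: other taxable items → 5.75% + 2.25% municipal = 8% → £2.76
Game controller £67.52: electronic goods → 5% + 0% municipal = 5% → £3.38
Acetaminophen (200 ct) £12.79: over-the-counter medication → 8% + 1.5% municipal = 9.5% → £1.22
Cold medicine £8.96: over-the-counter medication → 8% + 1.5% municipal = 9.5% → £0.85
Blazer £145.02: clothing & footwear → 0% + 3% municipal = 3% → £4.35
Scented candle £15.89: other taxable items → 5.75% + 2.25% municipal = 8% → £1.27
Total tax = £13.65 + £0.19 + £0.29 + £0.41 + £19.85 + £1.98 + £2.76 + £3.38 + £1.22 + £0.85 + £4.35 + £1.27 = £50.20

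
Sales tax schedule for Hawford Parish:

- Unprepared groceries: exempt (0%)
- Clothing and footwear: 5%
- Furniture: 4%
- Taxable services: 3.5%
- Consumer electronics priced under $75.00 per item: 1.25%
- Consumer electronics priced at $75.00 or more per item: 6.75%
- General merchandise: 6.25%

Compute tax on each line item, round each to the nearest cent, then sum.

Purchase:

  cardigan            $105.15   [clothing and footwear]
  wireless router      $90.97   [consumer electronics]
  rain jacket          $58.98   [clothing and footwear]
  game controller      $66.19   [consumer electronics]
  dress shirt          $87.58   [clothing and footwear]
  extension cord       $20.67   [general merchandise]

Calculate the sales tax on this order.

Cardigan $105.15: clothing and footwear → 5% → $5.26
Wireless router $90.97: consumer electronics, $75.00 or more → 6.75% → $6.14
Rain jacket $58.98: clothing and footwear → 5% → $2.95
Game controller $66.19: consumer electronics, under $75.00 → 1.25% → $0.83
Dress shirt $87.58: clothing and footwear → 5% → $4.38
Extension cord $20.67: general merchandise → 6.25% → $1.29
Total tax = $5.26 + $6.14 + $2.95 + $0.83 + $4.38 + $1.29 = $20.85

$20.85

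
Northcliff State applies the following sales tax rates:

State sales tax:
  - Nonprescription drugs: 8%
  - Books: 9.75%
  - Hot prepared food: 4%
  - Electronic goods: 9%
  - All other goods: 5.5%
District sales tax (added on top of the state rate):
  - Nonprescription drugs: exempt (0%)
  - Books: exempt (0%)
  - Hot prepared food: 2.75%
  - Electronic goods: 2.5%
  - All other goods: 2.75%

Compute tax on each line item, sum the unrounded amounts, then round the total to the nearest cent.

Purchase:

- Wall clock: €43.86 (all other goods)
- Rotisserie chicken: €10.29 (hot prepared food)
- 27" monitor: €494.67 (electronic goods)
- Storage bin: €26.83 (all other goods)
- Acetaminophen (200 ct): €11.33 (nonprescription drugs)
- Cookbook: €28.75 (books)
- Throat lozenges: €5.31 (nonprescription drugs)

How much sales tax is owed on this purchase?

Wall clock €43.86: all other goods → 5.5% + 2.75% district = 8.25% → €3.61845
Rotisserie chicken €10.29: hot prepared food → 4% + 2.75% district = 6.75% → €0.694575
27" monitor €494.67: electronic goods → 9% + 2.5% district = 11.5% → €56.88705
Storage bin €26.83: all other goods → 5.5% + 2.75% district = 8.25% → €2.213475
Acetaminophen (200 ct) €11.33: nonprescription drugs → 8% + 0% district = 8% → €0.9064
Cookbook €28.75: books → 9.75% + 0% district = 9.75% → €2.803125
Throat lozenges €5.31: nonprescription drugs → 8% + 0% district = 8% → €0.4248
Unrounded tax sum = €67.547875 → €67.55

€67.55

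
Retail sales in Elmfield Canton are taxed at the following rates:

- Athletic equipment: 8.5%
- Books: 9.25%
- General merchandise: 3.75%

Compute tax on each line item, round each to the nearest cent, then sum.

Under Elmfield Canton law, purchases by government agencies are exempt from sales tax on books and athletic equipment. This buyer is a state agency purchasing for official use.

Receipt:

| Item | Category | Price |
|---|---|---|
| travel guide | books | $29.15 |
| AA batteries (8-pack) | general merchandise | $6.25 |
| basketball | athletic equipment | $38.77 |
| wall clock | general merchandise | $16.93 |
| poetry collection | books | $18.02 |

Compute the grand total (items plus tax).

$109.98

Travel guide $29.15: books, buyer-exempt → 0% → $0.00
AA batteries (8-pack) $6.25: general merchandise → 3.75% → $0.23
Basketball $38.77: athletic equipment, buyer-exempt → 0% → $0.00
Wall clock $16.93: general merchandise → 3.75% → $0.63
Poetry collection $18.02: books, buyer-exempt → 0% → $0.00
Subtotal = $109.12; tax = $0.86; total due = $109.98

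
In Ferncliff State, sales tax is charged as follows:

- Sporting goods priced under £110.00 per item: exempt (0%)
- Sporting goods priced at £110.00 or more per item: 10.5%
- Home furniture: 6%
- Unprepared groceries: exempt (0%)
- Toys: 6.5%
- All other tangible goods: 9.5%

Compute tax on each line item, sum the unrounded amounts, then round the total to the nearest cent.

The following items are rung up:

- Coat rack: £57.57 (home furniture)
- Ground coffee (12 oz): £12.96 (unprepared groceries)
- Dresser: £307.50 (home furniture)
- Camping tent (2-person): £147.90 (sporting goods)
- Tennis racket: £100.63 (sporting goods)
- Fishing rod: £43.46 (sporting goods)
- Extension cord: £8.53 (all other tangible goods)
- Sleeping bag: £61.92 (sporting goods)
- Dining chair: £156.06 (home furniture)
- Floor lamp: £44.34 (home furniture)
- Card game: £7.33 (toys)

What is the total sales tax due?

£50.74

Coat rack £57.57: home furniture → 6% → £3.4542
Ground coffee (12 oz) £12.96: unprepared groceries → 0% → £0.00
Dresser £307.50: home furniture → 6% → £18.45
Camping tent (2-person) £147.90: sporting goods, £110.00 or more → 10.5% → £15.5295
Tennis racket £100.63: sporting goods, under £110.00 → 0% → £0.00
Fishing rod £43.46: sporting goods, under £110.00 → 0% → £0.00
Extension cord £8.53: all other tangible goods → 9.5% → £0.81035
Sleeping bag £61.92: sporting goods, under £110.00 → 0% → £0.00
Dining chair £156.06: home furniture → 6% → £9.3636
Floor lamp £44.34: home furniture → 6% → £2.6604
Card game £7.33: toys → 6.5% → £0.47645
Unrounded tax sum = £50.7445 → £50.74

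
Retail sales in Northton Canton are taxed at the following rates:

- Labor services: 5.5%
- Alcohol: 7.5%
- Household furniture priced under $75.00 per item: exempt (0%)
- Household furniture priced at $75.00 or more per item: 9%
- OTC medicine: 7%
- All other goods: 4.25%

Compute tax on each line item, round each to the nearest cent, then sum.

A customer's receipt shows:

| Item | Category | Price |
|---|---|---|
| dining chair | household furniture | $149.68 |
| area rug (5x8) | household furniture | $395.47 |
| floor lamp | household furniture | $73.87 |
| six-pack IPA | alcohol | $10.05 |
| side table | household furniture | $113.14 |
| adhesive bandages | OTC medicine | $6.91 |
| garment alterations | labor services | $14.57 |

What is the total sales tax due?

Dining chair $149.68: household furniture, $75.00 or more → 9% → $13.47
Area rug (5x8) $395.47: household furniture, $75.00 or more → 9% → $35.59
Floor lamp $73.87: household furniture, under $75.00 → 0% → $0.00
Six-pack IPA $10.05: alcohol → 7.5% → $0.75
Side table $113.14: household furniture, $75.00 or more → 9% → $10.18
Adhesive bandages $6.91: OTC medicine → 7% → $0.48
Garment alterations $14.57: labor services → 5.5% → $0.80
Total tax = $13.47 + $35.59 + $0.75 + $10.18 + $0.48 + $0.80 = $61.27

$61.27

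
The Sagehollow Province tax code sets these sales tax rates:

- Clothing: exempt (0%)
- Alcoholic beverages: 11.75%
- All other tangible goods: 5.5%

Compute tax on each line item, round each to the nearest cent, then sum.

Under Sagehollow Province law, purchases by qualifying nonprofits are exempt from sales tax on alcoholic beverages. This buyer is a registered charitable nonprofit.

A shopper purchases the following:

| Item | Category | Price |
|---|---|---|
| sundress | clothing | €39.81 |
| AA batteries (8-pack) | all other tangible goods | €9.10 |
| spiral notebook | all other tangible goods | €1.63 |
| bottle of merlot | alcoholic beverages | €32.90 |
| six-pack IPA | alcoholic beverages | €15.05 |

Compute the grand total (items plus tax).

Sundress €39.81: clothing → 0% → €0.00
AA batteries (8-pack) €9.10: all other tangible goods → 5.5% → €0.50
Spiral notebook €1.63: all other tangible goods → 5.5% → €0.09
Bottle of merlot €32.90: alcoholic beverages, buyer-exempt → 0% → €0.00
Six-pack IPA €15.05: alcoholic beverages, buyer-exempt → 0% → €0.00
Subtotal = €98.49; tax = €0.59; total due = €99.08

€99.08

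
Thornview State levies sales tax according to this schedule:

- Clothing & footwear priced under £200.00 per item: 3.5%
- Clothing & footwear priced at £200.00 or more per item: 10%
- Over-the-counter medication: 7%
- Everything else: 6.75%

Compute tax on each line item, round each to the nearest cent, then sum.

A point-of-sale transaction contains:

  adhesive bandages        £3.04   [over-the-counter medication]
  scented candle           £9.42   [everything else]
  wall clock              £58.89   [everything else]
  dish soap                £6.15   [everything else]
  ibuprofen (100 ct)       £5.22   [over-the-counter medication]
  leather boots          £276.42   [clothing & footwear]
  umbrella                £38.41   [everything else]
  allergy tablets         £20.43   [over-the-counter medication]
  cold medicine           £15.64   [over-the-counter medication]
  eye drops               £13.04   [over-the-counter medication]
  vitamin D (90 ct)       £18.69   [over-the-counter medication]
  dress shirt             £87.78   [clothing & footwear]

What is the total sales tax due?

Adhesive bandages £3.04: over-the-counter medication → 7% → £0.21
Scented candle £9.42: everything else → 6.75% → £0.64
Wall clock £58.89: everything else → 6.75% → £3.98
Dish soap £6.15: everything else → 6.75% → £0.42
Ibuprofen (100 ct) £5.22: over-the-counter medication → 7% → £0.37
Leather boots £276.42: clothing & footwear, £200.00 or more → 10% → £27.64
Umbrella £38.41: everything else → 6.75% → £2.59
Allergy tablets £20.43: over-the-counter medication → 7% → £1.43
Cold medicine £15.64: over-the-counter medication → 7% → £1.09
Eye drops £13.04: over-the-counter medication → 7% → £0.91
Vitamin D (90 ct) £18.69: over-the-counter medication → 7% → £1.31
Dress shirt £87.78: clothing & footwear, under £200.00 → 3.5% → £3.07
Total tax = £0.21 + £0.64 + £3.98 + £0.42 + £0.37 + £27.64 + £2.59 + £1.43 + £1.09 + £0.91 + £1.31 + £3.07 = £43.66

£43.66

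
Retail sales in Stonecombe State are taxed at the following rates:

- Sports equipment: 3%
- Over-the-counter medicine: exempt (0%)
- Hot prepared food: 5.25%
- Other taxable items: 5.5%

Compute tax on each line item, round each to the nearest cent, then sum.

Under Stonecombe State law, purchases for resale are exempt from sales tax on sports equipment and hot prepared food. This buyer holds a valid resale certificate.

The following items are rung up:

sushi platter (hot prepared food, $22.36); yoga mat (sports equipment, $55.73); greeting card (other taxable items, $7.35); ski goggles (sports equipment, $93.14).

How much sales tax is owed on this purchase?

$0.40

Sushi platter $22.36: hot prepared food, buyer-exempt → 0% → $0.00
Yoga mat $55.73: sports equipment, buyer-exempt → 0% → $0.00
Greeting card $7.35: other taxable items → 5.5% → $0.40
Ski goggles $93.14: sports equipment, buyer-exempt → 0% → $0.00
Total tax = $0.40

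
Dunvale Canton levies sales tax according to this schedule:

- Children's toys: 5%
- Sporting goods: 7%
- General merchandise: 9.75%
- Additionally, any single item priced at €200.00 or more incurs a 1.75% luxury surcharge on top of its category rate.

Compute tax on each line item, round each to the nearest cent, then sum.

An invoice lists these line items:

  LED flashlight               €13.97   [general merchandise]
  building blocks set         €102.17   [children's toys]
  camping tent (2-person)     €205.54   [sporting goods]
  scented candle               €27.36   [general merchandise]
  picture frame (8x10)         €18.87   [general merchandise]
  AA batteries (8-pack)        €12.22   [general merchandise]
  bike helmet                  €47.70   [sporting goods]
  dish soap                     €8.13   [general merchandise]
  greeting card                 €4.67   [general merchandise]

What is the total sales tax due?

€34.74

LED flashlight €13.97: general merchandise → 9.75% → €1.36
Building blocks set €102.17: children's toys → 5% → €5.11
Camping tent (2-person) €205.54: sporting goods → 7% + 1.75% surcharge = 8.75% → €17.98
Scented candle €27.36: general merchandise → 9.75% → €2.67
Picture frame (8x10) €18.87: general merchandise → 9.75% → €1.84
AA batteries (8-pack) €12.22: general merchandise → 9.75% → €1.19
Bike helmet €47.70: sporting goods → 7% → €3.34
Dish soap €8.13: general merchandise → 9.75% → €0.79
Greeting card €4.67: general merchandise → 9.75% → €0.46
Total tax = €1.36 + €5.11 + €17.98 + €2.67 + €1.84 + €1.19 + €3.34 + €0.79 + €0.46 = €34.74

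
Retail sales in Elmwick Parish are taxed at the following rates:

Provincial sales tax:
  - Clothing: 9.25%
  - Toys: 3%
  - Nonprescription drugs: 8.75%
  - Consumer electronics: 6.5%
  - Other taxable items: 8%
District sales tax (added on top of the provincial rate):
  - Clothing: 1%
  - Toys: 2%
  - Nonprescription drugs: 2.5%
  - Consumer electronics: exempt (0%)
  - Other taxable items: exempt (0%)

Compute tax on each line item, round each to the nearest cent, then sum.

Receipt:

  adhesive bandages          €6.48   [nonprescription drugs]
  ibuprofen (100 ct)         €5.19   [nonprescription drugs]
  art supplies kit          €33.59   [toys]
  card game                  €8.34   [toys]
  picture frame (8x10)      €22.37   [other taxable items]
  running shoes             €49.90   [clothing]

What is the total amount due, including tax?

Adhesive bandages €6.48: nonprescription drugs → 8.75% + 2.5% district = 11.25% → €0.73
Ibuprofen (100 ct) €5.19: nonprescription drugs → 8.75% + 2.5% district = 11.25% → €0.58
Art supplies kit €33.59: toys → 3% + 2% district = 5% → €1.68
Card game €8.34: toys → 3% + 2% district = 5% → €0.42
Picture frame (8x10) €22.37: other taxable items → 8% + 0% district = 8% → €1.79
Running shoes €49.90: clothing → 9.25% + 1% district = 10.25% → €5.11
Subtotal = €125.87; tax = €10.31; total due = €136.18

€136.18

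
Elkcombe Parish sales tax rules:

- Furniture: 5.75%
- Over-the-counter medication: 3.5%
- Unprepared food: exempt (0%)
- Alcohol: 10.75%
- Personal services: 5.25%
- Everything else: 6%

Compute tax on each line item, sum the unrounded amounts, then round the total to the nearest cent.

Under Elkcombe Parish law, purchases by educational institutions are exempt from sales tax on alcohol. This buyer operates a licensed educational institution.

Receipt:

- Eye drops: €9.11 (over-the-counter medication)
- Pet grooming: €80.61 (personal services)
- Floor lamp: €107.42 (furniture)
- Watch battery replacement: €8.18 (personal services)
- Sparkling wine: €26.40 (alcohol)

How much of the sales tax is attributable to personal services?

€4.66

Pet grooming €80.61: personal services → 5.25% → €4.232025
Watch battery replacement €8.18: personal services → 5.25% → €0.42945
Tax on personal services: unrounded sum = €4.661475 → €4.66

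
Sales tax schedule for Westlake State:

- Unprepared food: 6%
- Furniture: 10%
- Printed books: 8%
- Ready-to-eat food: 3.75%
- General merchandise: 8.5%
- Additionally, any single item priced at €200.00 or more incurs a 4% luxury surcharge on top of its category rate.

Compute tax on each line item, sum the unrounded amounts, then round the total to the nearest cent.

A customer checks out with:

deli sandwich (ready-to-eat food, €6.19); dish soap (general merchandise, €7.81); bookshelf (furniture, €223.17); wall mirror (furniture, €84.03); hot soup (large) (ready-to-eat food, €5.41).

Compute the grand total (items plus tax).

Deli sandwich €6.19: ready-to-eat food → 3.75% → €0.232125
Dish soap €7.81: general merchandise → 8.5% → €0.66385
Bookshelf €223.17: furniture → 10% + 4% surcharge = 14% → €31.2438
Wall mirror €84.03: furniture → 10% → €8.403
Hot soup (large) €5.41: ready-to-eat food → 3.75% → €0.202875
Subtotal = €326.61; unrounded tax = €40.74565 → €40.75; total due = €367.36

€367.36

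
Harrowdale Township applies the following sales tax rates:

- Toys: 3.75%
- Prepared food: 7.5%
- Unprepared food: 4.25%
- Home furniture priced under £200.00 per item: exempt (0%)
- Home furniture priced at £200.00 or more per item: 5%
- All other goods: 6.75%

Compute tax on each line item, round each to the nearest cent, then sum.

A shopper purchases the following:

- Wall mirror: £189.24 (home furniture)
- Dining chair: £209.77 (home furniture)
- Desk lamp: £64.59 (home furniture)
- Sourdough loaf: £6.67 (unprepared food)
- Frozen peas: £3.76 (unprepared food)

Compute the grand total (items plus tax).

£484.96

Wall mirror £189.24: home furniture, under £200.00 → 0% → £0.00
Dining chair £209.77: home furniture, £200.00 or more → 5% → £10.49
Desk lamp £64.59: home furniture, under £200.00 → 0% → £0.00
Sourdough loaf £6.67: unprepared food → 4.25% → £0.28
Frozen peas £3.76: unprepared food → 4.25% → £0.16
Subtotal = £474.03; tax = £10.93; total due = £484.96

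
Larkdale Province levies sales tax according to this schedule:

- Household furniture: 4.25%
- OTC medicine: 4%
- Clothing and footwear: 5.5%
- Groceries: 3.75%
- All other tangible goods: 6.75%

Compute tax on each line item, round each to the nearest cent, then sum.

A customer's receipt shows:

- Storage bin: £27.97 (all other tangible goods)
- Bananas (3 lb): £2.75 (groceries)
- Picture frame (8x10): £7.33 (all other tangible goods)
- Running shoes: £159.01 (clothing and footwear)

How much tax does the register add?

£11.23

Storage bin £27.97: all other tangible goods → 6.75% → £1.89
Bananas (3 lb) £2.75: groceries → 3.75% → £0.10
Picture frame (8x10) £7.33: all other tangible goods → 6.75% → £0.49
Running shoes £159.01: clothing and footwear → 5.5% → £8.75
Total tax = £1.89 + £0.10 + £0.49 + £8.75 = £11.23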